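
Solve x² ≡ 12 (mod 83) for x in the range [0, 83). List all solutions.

26, 57

Since 83 ≡ 3 (mod 4), a square root of 12 is 12^((83+1)/4) = 12^21 mod 83.
Repeated squaring: 12^2≡61, 12^4≡69, 12^8≡30, 12^16≡70 (mod 83).
12^21 = 12^(16+4+1) ≡ 26 (mod 83).
Check: 26² = 676 ≡ 12 (mod 83). The two roots are 26 and 57.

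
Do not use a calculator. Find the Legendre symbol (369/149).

-1

Euler's criterion: (369/149) ≡ 71^74 (mod 149).
71^2 ≡ 124 (mod 149)
71^4 ≡ 29 (mod 149)
71^8 ≡ 96 (mod 149)
71^16 ≡ 127 (mod 149)
71^32 ≡ 37 (mod 149)
71^64 ≡ 28 (mod 149)
71^74 = 71^(64+8+2) ≡ 148 (mod 149).
Result is 148 ≡ −1, so (369/149) = −1.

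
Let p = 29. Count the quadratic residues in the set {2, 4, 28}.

2

(2/29) = -1 → non-residue.
(4/29) = +1 → QR.
(28/29) = +1 → QR.
Total quadratic residues among the 3: 2.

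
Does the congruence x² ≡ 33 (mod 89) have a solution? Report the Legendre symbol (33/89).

-1

Euler's criterion: (33/89) ≡ 33^44 (mod 89).
33^2 ≡ 21 (mod 89)
33^4 ≡ 85 (mod 89)
33^8 ≡ 16 (mod 89)
33^16 ≡ 78 (mod 89)
33^32 ≡ 32 (mod 89)
33^44 = 33^(32+8+4) ≡ 88 (mod 89).
Result is 88 ≡ −1, so (33/89) = −1.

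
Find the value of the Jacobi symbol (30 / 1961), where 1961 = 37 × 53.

-1

Pull out 2: since 1961 ≡ 1 (mod 8), (2/1961) = +1.
Reciprocity: 15 ≡ 3 and 1961 ≡ 1 (mod 4), so (15/1961) = +(1961/15).
Reduce top mod 15: now compute (11/15).
Reciprocity: 11 ≡ 3 and 15 ≡ 3 (mod 4), so (11/15) = −(15/11).
Reduce top mod 11: now compute (4/11).
Pull out 2^2: since 11 ≡ 3 (mod 8), (2/11) = -1, so (2/11)^2 = +1.
Reached (1/11) = 1. Collecting the sign flips along the way, the symbol is -1.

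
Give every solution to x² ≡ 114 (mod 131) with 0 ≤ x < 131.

30, 101

Since 131 ≡ 3 (mod 4), a square root of 114 is 114^((131+1)/4) = 114^33 mod 131.
Repeated squaring: 114^2≡27, 114^4≡74, 114^8≡105, 114^16≡21, 114^32≡48 (mod 131).
114^33 = 114^(32+1) ≡ 101 (mod 131).
Check: 101² = 10201 ≡ 114 (mod 131). The two roots are 30 and 101.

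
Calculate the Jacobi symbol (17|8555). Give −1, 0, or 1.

Reciprocity: 17 ≡ 1 and 8555 ≡ 3 (mod 4), so (17/8555) = +(8555/17).
Reduce top mod 17: now compute (4/17).
Pull out 2^2: since 17 ≡ 1 (mod 8), (2/17) = +1, so (2/17)^2 = +1.
Reached (1/17) = 1. Collecting the sign flips along the way, the symbol is +1.

1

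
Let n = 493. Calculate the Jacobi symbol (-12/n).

1

First reduce: -12 ≡ 481 (mod 493).
Reciprocity: 481 ≡ 1 and 493 ≡ 1 (mod 4), so (481/493) = +(493/481).
Reduce top mod 481: now compute (12/481).
Pull out 2^2: since 481 ≡ 1 (mod 8), (2/481) = +1, so (2/481)^2 = +1.
Reciprocity: 3 ≡ 3 and 481 ≡ 1 (mod 4), so (3/481) = +(481/3).
Reduce top mod 3: now compute (1/3).
Reached (1/3) = 1. Collecting the sign flips along the way, the symbol is +1.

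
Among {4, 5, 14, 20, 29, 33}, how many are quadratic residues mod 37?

(4/37) = +1 → QR.
(5/37) = -1 → non-residue.
(14/37) = -1 → non-residue.
(20/37) = -1 → non-residue.
(29/37) = -1 → non-residue.
(33/37) = +1 → QR.
Total quadratic residues among the 6: 2.

2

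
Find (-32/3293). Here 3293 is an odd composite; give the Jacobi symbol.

First reduce: -32 ≡ 3261 (mod 3293).
Reciprocity: 3261 ≡ 1 and 3293 ≡ 1 (mod 4), so (3261/3293) = +(3293/3261).
Reduce top mod 3261: now compute (32/3261).
Pull out 2^5: since 3261 ≡ 5 (mod 8), (2/3261) = -1, so (2/3261)^5 = -1.
Reached (1/3261) = 1. Collecting the sign flips along the way, the symbol is -1.

-1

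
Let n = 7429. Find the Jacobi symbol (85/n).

Reciprocity: 85 ≡ 1 and 7429 ≡ 1 (mod 4), so (85/7429) = +(7429/85).
Reduce top mod 85: now compute (34/85).
Pull out 2: since 85 ≡ 5 (mod 8), (2/85) = -1.
Reciprocity: 17 ≡ 1 and 85 ≡ 1 (mod 4), so (17/85) = +(85/17).
Reduce top mod 17: now compute (0/17).
Top reduces to 0: gcd > 1, so the symbol is 0.

0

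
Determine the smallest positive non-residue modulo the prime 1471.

3

(2/1471) = +1, so 2 is a residue.
(3/1471) = −1, so 3 is the smallest positive non-residue mod 1471.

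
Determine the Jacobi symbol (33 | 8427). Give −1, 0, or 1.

0

Reciprocity: 33 ≡ 1 and 8427 ≡ 3 (mod 4), so (33/8427) = +(8427/33).
Reduce top mod 33: now compute (12/33).
Pull out 2^2: since 33 ≡ 1 (mod 8), (2/33) = +1, so (2/33)^2 = +1.
Reciprocity: 3 ≡ 3 and 33 ≡ 1 (mod 4), so (3/33) = +(33/3).
Reduce top mod 3: now compute (0/3).
Top reduces to 0: gcd > 1, so the symbol is 0.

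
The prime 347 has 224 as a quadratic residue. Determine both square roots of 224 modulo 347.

Since 347 ≡ 3 (mod 4), a square root of 224 is 224^((347+1)/4) = 224^87 mod 347.
Repeated squaring: 224^2≡208, 224^4≡236, 224^8≡176, 224^16≡93, 224^32≡321, 224^64≡329 (mod 347).
224^87 = 224^(64+16+4+2+1) ≡ 271 (mod 347).
Check: 271² = 73441 ≡ 224 (mod 347). The two roots are 76 and 271.

76, 271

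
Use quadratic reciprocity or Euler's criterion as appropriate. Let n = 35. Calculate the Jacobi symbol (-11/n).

First reduce: -11 ≡ 24 (mod 35).
Pull out 2^3: since 35 ≡ 3 (mod 8), (2/35) = -1, so (2/35)^3 = -1.
Reciprocity: 3 ≡ 3 and 35 ≡ 3 (mod 4), so (3/35) = −(35/3).
Reduce top mod 3: now compute (2/3).
Pull out 2: since 3 ≡ 3 (mod 8), (2/3) = -1.
Reached (1/3) = 1. Collecting the sign flips along the way, the symbol is -1.

-1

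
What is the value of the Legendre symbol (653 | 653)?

First reduce: 653 ≡ 0 (mod 653).
Top reduces to 0: gcd > 1, so the symbol is 0.

0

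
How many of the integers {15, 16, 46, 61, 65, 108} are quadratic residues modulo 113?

(15/113) = +1 → QR.
(16/113) = +1 → QR.
(46/113) = -1 → non-residue.
(61/113) = +1 → QR.
(65/113) = -1 → non-residue.
(108/113) = -1 → non-residue.
Total quadratic residues among the 6: 3.

3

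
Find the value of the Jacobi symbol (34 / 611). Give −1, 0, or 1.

Pull out 2: since 611 ≡ 3 (mod 8), (2/611) = -1.
Reciprocity: 17 ≡ 1 and 611 ≡ 3 (mod 4), so (17/611) = +(611/17).
Reduce top mod 17: now compute (16/17).
Pull out 2^4: since 17 ≡ 1 (mod 8), (2/17) = +1, so (2/17)^4 = +1.
Reached (1/17) = 1. Collecting the sign flips along the way, the symbol is -1.

-1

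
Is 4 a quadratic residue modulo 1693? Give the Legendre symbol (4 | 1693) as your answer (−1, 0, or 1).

1

Pull out 2^2: since 1693 ≡ 5 (mod 8), (2/1693) = -1, so (2/1693)^2 = +1.
Reached (1/1693) = 1. Collecting the sign flips along the way, the symbol is +1.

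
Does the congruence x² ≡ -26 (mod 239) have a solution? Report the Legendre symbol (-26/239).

First reduce: -26 ≡ 213 (mod 239).
Reciprocity: 213 ≡ 1 and 239 ≡ 3 (mod 4), so (213/239) = +(239/213).
Reduce top mod 213: now compute (26/213).
Pull out 2: since 213 ≡ 5 (mod 8), (2/213) = -1.
Reciprocity: 13 ≡ 1 and 213 ≡ 1 (mod 4), so (13/213) = +(213/13).
Reduce top mod 13: now compute (5/13).
Reciprocity: 5 ≡ 1 and 13 ≡ 1 (mod 4), so (5/13) = +(13/5).
Reduce top mod 5: now compute (3/5).
Reciprocity: 3 ≡ 3 and 5 ≡ 1 (mod 4), so (3/5) = +(5/3).
Reduce top mod 3: now compute (2/3).
Pull out 2: since 3 ≡ 3 (mod 8), (2/3) = -1.
Reached (1/3) = 1. Collecting the sign flips along the way, the symbol is +1.

1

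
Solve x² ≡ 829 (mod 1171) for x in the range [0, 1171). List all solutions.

144, 1027

Since 1171 ≡ 3 (mod 4), a square root of 829 is 829^((1171+1)/4) = 829^293 mod 1171.
Repeated squaring: 829^2≡1035, 829^4≡931, 829^8≡221, 829^16≡830, 829^32≡352, 829^64≡949, 829^128≡102, 829^256≡1036 (mod 1171).
829^293 = 829^(256+32+4+1) ≡ 144 (mod 1171).
Check: 144² = 20736 ≡ 829 (mod 1171). The two roots are 144 and 1027.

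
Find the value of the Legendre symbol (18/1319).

1

Pull out 2: since 1319 ≡ 7 (mod 8), (2/1319) = +1.
Reciprocity: 9 ≡ 1 and 1319 ≡ 3 (mod 4), so (9/1319) = +(1319/9).
Reduce top mod 9: now compute (5/9).
Reciprocity: 5 ≡ 1 and 9 ≡ 1 (mod 4), so (5/9) = +(9/5).
Reduce top mod 5: now compute (4/5).
Pull out 2^2: since 5 ≡ 5 (mod 8), (2/5) = -1, so (2/5)^2 = +1.
Reached (1/5) = 1. Collecting the sign flips along the way, the symbol is +1.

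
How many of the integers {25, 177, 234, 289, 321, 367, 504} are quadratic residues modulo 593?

4

(25/593) = +1 → QR.
(177/593) = -1 → non-residue.
(234/593) = -1 → non-residue.
(289/593) = +1 → QR.
(321/593) = +1 → QR.
(367/593) = +1 → QR.
(504/593) = -1 → non-residue.
Total quadratic residues among the 7: 4.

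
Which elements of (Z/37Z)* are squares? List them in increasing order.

Square k = 1,…,18 (k and 37−k give the same square):
1²=1, 2²=4, 3²=9, 4²=16, 5²=25, 6²=36, 7²≡12, 8²≡27, 9²≡7, 10²≡26, 11²≡10, 12²≡33, 13²≡21, 14²≡11, 15²≡3, 16²≡34, 17²≡30, 18²≡28 (mod 37).
So the quadratic residues mod 37 are {1, 3, 4, 7, 9, 10, 11, 12, 16, 21, 25, 26, 27, 28, 30, 33, 34, 36}.

1, 3, 4, 7, 9, 10, 11, 12, 16, 21, 25, 26, 27, 28, 30, 33, 34, 36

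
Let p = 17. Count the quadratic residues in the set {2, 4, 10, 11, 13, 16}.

4

(2/17) = +1 → QR.
(4/17) = +1 → QR.
(10/17) = -1 → non-residue.
(11/17) = -1 → non-residue.
(13/17) = +1 → QR.
(16/17) = +1 → QR.
Total quadratic residues among the 6: 4.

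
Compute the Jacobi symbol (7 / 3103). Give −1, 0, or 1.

-1

Reciprocity: 7 ≡ 3 and 3103 ≡ 3 (mod 4), so (7/3103) = −(3103/7).
Reduce top mod 7: now compute (2/7).
Pull out 2: since 7 ≡ 7 (mod 8), (2/7) = +1.
Reached (1/7) = 1. Collecting the sign flips along the way, the symbol is -1.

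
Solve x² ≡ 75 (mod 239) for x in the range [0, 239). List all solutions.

52, 187

Since 239 ≡ 3 (mod 4), a square root of 75 is 75^((239+1)/4) = 75^60 mod 239.
Repeated squaring: 75^2≡128, 75^4≡132, 75^8≡216, 75^16≡51, 75^32≡211 (mod 239).
75^60 = 75^(32+16+8+4) ≡ 187 (mod 239).
Check: 187² = 34969 ≡ 75 (mod 239). The two roots are 52 and 187.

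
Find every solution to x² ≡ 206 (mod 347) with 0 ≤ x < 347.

30, 317

Since 347 ≡ 3 (mod 4), a square root of 206 is 206^((347+1)/4) = 206^87 mod 347.
Repeated squaring: 206^2≡102, 206^4≡341, 206^8≡36, 206^16≡255, 206^32≡136, 206^64≡105 (mod 347).
206^87 = 206^(64+16+4+2+1) ≡ 30 (mod 347).
Check: 30² = 900 ≡ 206 (mod 347). The two roots are 30 and 317.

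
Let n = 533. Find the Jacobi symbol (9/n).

Reciprocity: 9 ≡ 1 and 533 ≡ 1 (mod 4), so (9/533) = +(533/9).
Reduce top mod 9: now compute (2/9).
Pull out 2: since 9 ≡ 1 (mod 8), (2/9) = +1.
Reached (1/9) = 1. Collecting the sign flips along the way, the symbol is +1.

1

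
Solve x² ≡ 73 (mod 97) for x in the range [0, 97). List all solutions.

48, 49

97 ≡ 1 (mod 4), so we find a root by search.
Trying successive values, 48² = 2304 ≡ 73 (mod 97). The other root is 97 − 48 = 49.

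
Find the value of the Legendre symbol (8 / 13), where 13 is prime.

-1

Euler's criterion: (8/13) ≡ 8^6 (mod 13).
8^2 ≡ 12 (mod 13)
8^4 ≡ 1 (mod 13)
8^6 = 8^(4+2) ≡ 12 (mod 13).
Result is 12 ≡ −1, so (8/13) = −1.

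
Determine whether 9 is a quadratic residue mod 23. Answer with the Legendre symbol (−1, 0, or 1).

1

Reciprocity: 9 ≡ 1 and 23 ≡ 3 (mod 4), so (9/23) = +(23/9).
Reduce top mod 9: now compute (5/9).
Reciprocity: 5 ≡ 1 and 9 ≡ 1 (mod 4), so (5/9) = +(9/5).
Reduce top mod 5: now compute (4/5).
Pull out 2^2: since 5 ≡ 5 (mod 8), (2/5) = -1, so (2/5)^2 = +1.
Reached (1/5) = 1. Collecting the sign flips along the way, the symbol is +1.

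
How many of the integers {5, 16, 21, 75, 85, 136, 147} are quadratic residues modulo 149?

(5/149) = +1 → QR.
(16/149) = +1 → QR.
(21/149) = -1 → non-residue.
(75/149) = -1 → non-residue.
(85/149) = +1 → QR.
(136/149) = -1 → non-residue.
(147/149) = -1 → non-residue.
Total quadratic residues among the 7: 3.

3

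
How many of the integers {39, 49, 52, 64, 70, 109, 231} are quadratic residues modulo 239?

3

(39/239) = -1 → non-residue.
(49/239) = +1 → QR.
(52/239) = -1 → non-residue.
(64/239) = +1 → QR.
(70/239) = -1 → non-residue.
(109/239) = +1 → QR.
(231/239) = -1 → non-residue.
Total quadratic residues among the 7: 3.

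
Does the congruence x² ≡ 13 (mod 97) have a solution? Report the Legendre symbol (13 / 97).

Reciprocity: 13 ≡ 1 and 97 ≡ 1 (mod 4), so (13/97) = +(97/13).
Reduce top mod 13: now compute (6/13).
Pull out 2: since 13 ≡ 5 (mod 8), (2/13) = -1.
Reciprocity: 3 ≡ 3 and 13 ≡ 1 (mod 4), so (3/13) = +(13/3).
Reduce top mod 3: now compute (1/3).
Reached (1/3) = 1. Collecting the sign flips along the way, the symbol is -1.

-1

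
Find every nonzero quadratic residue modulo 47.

Square k = 1,…,23 (k and 47−k give the same square):
1²=1, 2²=4, 3²=9, 4²=16, 5²=25, 6²=36, 7²≡2, 8²≡17, 9²≡34, 10²≡6, 11²≡27, 12²≡3, 13²≡28, 14²≡8, 15²≡37, 16²≡21, 17²≡7, 18²≡42, 19²≡32, 20²≡24, 21²≡18, 22²≡14, 23²≡12 (mod 47).
So the quadratic residues mod 47 are {1, 2, 3, 4, 6, 7, 8, 9, 12, 14, 16, 17, 18, 21, 24, 25, 27, 28, 32, 34, 36, 37, 42}.

1, 2, 3, 4, 6, 7, 8, 9, 12, 14, 16, 17, 18, 21, 24, 25, 27, 28, 32, 34, 36, 37, 42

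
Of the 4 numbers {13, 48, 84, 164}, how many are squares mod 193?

2

(13/193) = -1 → non-residue.
(48/193) = +1 → QR.
(84/193) = +1 → QR.
(164/193) = -1 → non-residue.
Total quadratic residues among the 4: 2.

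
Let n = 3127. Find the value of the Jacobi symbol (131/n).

-1

Reciprocity: 131 ≡ 3 and 3127 ≡ 3 (mod 4), so (131/3127) = −(3127/131).
Reduce top mod 131: now compute (114/131).
Pull out 2: since 131 ≡ 3 (mod 8), (2/131) = -1.
Reciprocity: 57 ≡ 1 and 131 ≡ 3 (mod 4), so (57/131) = +(131/57).
Reduce top mod 57: now compute (17/57).
Reciprocity: 17 ≡ 1 and 57 ≡ 1 (mod 4), so (17/57) = +(57/17).
Reduce top mod 17: now compute (6/17).
Pull out 2: since 17 ≡ 1 (mod 8), (2/17) = +1.
Reciprocity: 3 ≡ 3 and 17 ≡ 1 (mod 4), so (3/17) = +(17/3).
Reduce top mod 3: now compute (2/3).
Pull out 2: since 3 ≡ 3 (mod 8), (2/3) = -1.
Reached (1/3) = 1. Collecting the sign flips along the way, the symbol is -1.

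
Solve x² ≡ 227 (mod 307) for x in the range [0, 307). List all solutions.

29, 278

Since 307 ≡ 3 (mod 4), a square root of 227 is 227^((307+1)/4) = 227^77 mod 307.
Repeated squaring: 227^2≡260, 227^4≡60, 227^8≡223, 227^16≡302, 227^32≡25, 227^64≡11 (mod 307).
227^77 = 227^(64+8+4+1) ≡ 278 (mod 307).
Check: 278² = 77284 ≡ 227 (mod 307). The two roots are 29 and 278.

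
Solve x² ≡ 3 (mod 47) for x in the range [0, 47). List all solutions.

Since 47 ≡ 3 (mod 4), a square root of 3 is 3^((47+1)/4) = 3^12 mod 47.
Repeated squaring: 3^2≡9, 3^4≡34, 3^8≡28 (mod 47).
3^12 = 3^(8+4) ≡ 12 (mod 47).
Check: 12² = 144 ≡ 3 (mod 47). The two roots are 12 and 35.

12, 35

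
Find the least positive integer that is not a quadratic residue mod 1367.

(2/1367) = +1, so 2 is a residue.
(3/1367) = +1, so 3 is a residue.
(4/1367) = +1, so 4 is a residue.
(5/1367) = −1, so 5 is the smallest positive non-residue mod 1367.

5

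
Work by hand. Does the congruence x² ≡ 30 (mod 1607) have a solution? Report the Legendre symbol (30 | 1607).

Pull out 2: since 1607 ≡ 7 (mod 8), (2/1607) = +1.
Reciprocity: 15 ≡ 3 and 1607 ≡ 3 (mod 4), so (15/1607) = −(1607/15).
Reduce top mod 15: now compute (2/15).
Pull out 2: since 15 ≡ 7 (mod 8), (2/15) = +1.
Reached (1/15) = 1. Collecting the sign flips along the way, the symbol is -1.

-1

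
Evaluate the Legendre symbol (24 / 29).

1

Euler's criterion: (24/29) ≡ 24^14 (mod 29).
24^2 ≡ 25 (mod 29)
24^4 ≡ 16 (mod 29)
24^8 ≡ 24 (mod 29)
24^14 = 24^(8+4+2) ≡ 1 (mod 29).
Result is 1, so (24/29) = 1.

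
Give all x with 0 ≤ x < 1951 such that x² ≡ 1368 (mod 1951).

416, 1535

Since 1951 ≡ 3 (mod 4), a square root of 1368 is 1368^((1951+1)/4) = 1368^488 mod 1951.
Repeated squaring: 1368^2≡415, 1368^4≡537, 1368^8≡1572, 1368^16≡1218, 1368^32≡764, 1368^64≡347, 1368^128≡1398, 1368^256≡1453 (mod 1951).
1368^488 = 1368^(256+128+64+32+8) ≡ 416 (mod 1951).
Check: 416² = 173056 ≡ 1368 (mod 1951). The two roots are 416 and 1535.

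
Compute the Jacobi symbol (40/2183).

Pull out 2^3: since 2183 ≡ 7 (mod 8), (2/2183) = +1, so (2/2183)^3 = +1.
Reciprocity: 5 ≡ 1 and 2183 ≡ 3 (mod 4), so (5/2183) = +(2183/5).
Reduce top mod 5: now compute (3/5).
Reciprocity: 3 ≡ 3 and 5 ≡ 1 (mod 4), so (3/5) = +(5/3).
Reduce top mod 3: now compute (2/3).
Pull out 2: since 3 ≡ 3 (mod 8), (2/3) = -1.
Reached (1/3) = 1. Collecting the sign flips along the way, the symbol is -1.

-1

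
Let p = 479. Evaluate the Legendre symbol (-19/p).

First reduce: -19 ≡ 460 (mod 479).
Pull out 2^2: since 479 ≡ 7 (mod 8), (2/479) = +1, so (2/479)^2 = +1.
Reciprocity: 115 ≡ 3 and 479 ≡ 3 (mod 4), so (115/479) = −(479/115).
Reduce top mod 115: now compute (19/115).
Reciprocity: 19 ≡ 3 and 115 ≡ 3 (mod 4), so (19/115) = −(115/19).
Reduce top mod 19: now compute (1/19).
Reached (1/19) = 1. Collecting the sign flips along the way, the symbol is +1.

1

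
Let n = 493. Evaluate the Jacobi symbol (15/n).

-1

Reciprocity: 15 ≡ 3 and 493 ≡ 1 (mod 4), so (15/493) = +(493/15).
Reduce top mod 15: now compute (13/15).
Reciprocity: 13 ≡ 1 and 15 ≡ 3 (mod 4), so (13/15) = +(15/13).
Reduce top mod 13: now compute (2/13).
Pull out 2: since 13 ≡ 5 (mod 8), (2/13) = -1.
Reached (1/13) = 1. Collecting the sign flips along the way, the symbol is -1.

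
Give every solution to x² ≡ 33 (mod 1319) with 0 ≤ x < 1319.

Since 1319 ≡ 3 (mod 4), a square root of 33 is 33^((1319+1)/4) = 33^330 mod 1319.
Repeated squaring: 33^2≡1089, 33^4≡140, 33^8≡1134, 33^16≡1250, 33^32≡804, 33^64≡106, 33^128≡684, 33^256≡930 (mod 1319).
33^330 = 33^(256+64+8+2) ≡ 720 (mod 1319).
Check: 720² = 518400 ≡ 33 (mod 1319). The two roots are 599 and 720.

599, 720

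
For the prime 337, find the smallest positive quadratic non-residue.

(2/337) = +1, so 2 is a residue.
(3/337) = +1, so 3 is a residue.
(4/337) = +1, so 4 is a residue.
(5/337) = −1, so 5 is the smallest positive non-residue mod 337.

5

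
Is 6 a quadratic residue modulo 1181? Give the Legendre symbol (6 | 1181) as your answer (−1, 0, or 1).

Pull out 2: since 1181 ≡ 5 (mod 8), (2/1181) = -1.
Reciprocity: 3 ≡ 3 and 1181 ≡ 1 (mod 4), so (3/1181) = +(1181/3).
Reduce top mod 3: now compute (2/3).
Pull out 2: since 3 ≡ 3 (mod 8), (2/3) = -1.
Reached (1/3) = 1. Collecting the sign flips along the way, the symbol is +1.

1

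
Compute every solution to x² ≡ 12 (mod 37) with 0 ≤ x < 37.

37 ≡ 1 (mod 4), so we find a root by search.
Trying successive values, 7² = 49 ≡ 12 (mod 37). The other root is 37 − 7 = 30.

7, 30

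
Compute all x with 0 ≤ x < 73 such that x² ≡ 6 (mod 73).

73 ≡ 1 (mod 4), so we find a root by search.
Trying successive values, 15² = 225 ≡ 6 (mod 73). The other root is 73 − 15 = 58.

15, 58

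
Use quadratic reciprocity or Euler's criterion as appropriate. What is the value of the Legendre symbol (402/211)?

-1

Euler's criterion: (402/211) ≡ 191^105 (mod 211).
191^2 ≡ 189 (mod 211)
191^4 ≡ 62 (mod 211)
191^8 ≡ 46 (mod 211)
191^16 ≡ 6 (mod 211)
191^32 ≡ 36 (mod 211)
191^64 ≡ 30 (mod 211)
191^105 = 191^(64+32+8+1) ≡ 210 (mod 211).
Result is 210 ≡ −1, so (402/211) = −1.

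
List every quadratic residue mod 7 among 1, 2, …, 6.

Square k = 1,…,3 (k and 7−k give the same square):
1²=1, 2²=4, 3²≡2 (mod 7).
So the quadratic residues mod 7 are {1, 2, 4}.

1 2 4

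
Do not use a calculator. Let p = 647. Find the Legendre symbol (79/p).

1

Euler's criterion: (79/647) ≡ 79^323 (mod 647).
79^2 ≡ 418 (mod 647)
79^4 ≡ 34 (mod 647)
79^8 ≡ 509 (mod 647)
79^16 ≡ 281 (mod 647)
79^32 ≡ 27 (mod 647)
79^64 ≡ 82 (mod 647)
79^128 ≡ 254 (mod 647)
79^256 ≡ 463 (mod 647)
79^323 = 79^(256+64+2+1) ≡ 1 (mod 647).
Result is 1, so (79/647) = 1.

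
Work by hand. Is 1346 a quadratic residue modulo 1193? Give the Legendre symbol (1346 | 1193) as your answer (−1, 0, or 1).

First reduce: 1346 ≡ 153 (mod 1193).
Reciprocity: 153 ≡ 1 and 1193 ≡ 1 (mod 4), so (153/1193) = +(1193/153).
Reduce top mod 153: now compute (122/153).
Pull out 2: since 153 ≡ 1 (mod 8), (2/153) = +1.
Reciprocity: 61 ≡ 1 and 153 ≡ 1 (mod 4), so (61/153) = +(153/61).
Reduce top mod 61: now compute (31/61).
Reciprocity: 31 ≡ 3 and 61 ≡ 1 (mod 4), so (31/61) = +(61/31).
Reduce top mod 31: now compute (30/31).
Pull out 2: since 31 ≡ 7 (mod 8), (2/31) = +1.
Reciprocity: 15 ≡ 3 and 31 ≡ 3 (mod 4), so (15/31) = −(31/15).
Reduce top mod 15: now compute (1/15).
Reached (1/15) = 1. Collecting the sign flips along the way, the symbol is -1.

-1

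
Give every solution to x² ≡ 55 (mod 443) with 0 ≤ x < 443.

99, 344

Since 443 ≡ 3 (mod 4), a square root of 55 is 55^((443+1)/4) = 55^111 mod 443.
Repeated squaring: 55^2≡367, 55^4≡17, 55^8≡289, 55^16≡237, 55^32≡351, 55^64≡47 (mod 443).
55^111 = 55^(64+32+8+4+2+1) ≡ 344 (mod 443).
Check: 344² = 118336 ≡ 55 (mod 443). The two roots are 99 and 344.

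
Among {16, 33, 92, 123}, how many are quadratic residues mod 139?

1

(16/139) = +1 → QR.
(33/139) = -1 → non-residue.
(92/139) = -1 → non-residue.
(123/139) = -1 → non-residue.
Total quadratic residues among the 4: 1.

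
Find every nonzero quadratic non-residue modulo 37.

2, 5, 6, 8, 13, 14, 15, 17, 18, 19, 20, 22, 23, 24, 29, 31, 32, 35

Square k = 1,…,18 (k and 37−k give the same square):
1²=1, 2²=4, 3²=9, 4²=16, 5²=25, 6²=36, 7²≡12, 8²≡27, 9²≡7, 10²≡26, 11²≡10, 12²≡33, 13²≡21, 14²≡11, 15²≡3, 16²≡34, 17²≡30, 18²≡28 (mod 37).
The residues are {1, 3, 4, 7, 9, 10, 11, 12, 16, 21, 25, 26, 27, 28, 30, 33, 34, 36}; the non-residues are the remaining 18 nonzero classes.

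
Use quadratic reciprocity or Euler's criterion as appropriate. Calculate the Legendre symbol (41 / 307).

1

Euler's criterion: (41/307) ≡ 41^153 (mod 307).
41^2 ≡ 146 (mod 307)
41^4 ≡ 133 (mod 307)
41^8 ≡ 190 (mod 307)
41^16 ≡ 181 (mod 307)
41^32 ≡ 219 (mod 307)
41^64 ≡ 69 (mod 307)
41^128 ≡ 156 (mod 307)
41^153 = 41^(128+16+8+1) ≡ 1 (mod 307).
Result is 1, so (41/307) = 1.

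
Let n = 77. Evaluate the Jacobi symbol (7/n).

Reciprocity: 7 ≡ 3 and 77 ≡ 1 (mod 4), so (7/77) = +(77/7).
Reduce top mod 7: now compute (0/7).
Top reduces to 0: gcd > 1, so the symbol is 0.

0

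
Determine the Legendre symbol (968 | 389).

Euler's criterion: (968/389) ≡ 190^194 (mod 389).
190^2 ≡ 312 (mod 389)
190^4 ≡ 94 (mod 389)
190^8 ≡ 278 (mod 389)
190^16 ≡ 262 (mod 389)
190^32 ≡ 180 (mod 389)
190^64 ≡ 113 (mod 389)
190^128 ≡ 321 (mod 389)
190^194 = 190^(128+64+2) ≡ 388 (mod 389).
Result is 388 ≡ −1, so (968/389) = −1.

-1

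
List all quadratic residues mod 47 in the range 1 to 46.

1 2 3 4 6 7 8 9 12 14 16 17 18 21 24 25 27 28 32 34 36 37 42

Square k = 1,…,23 (k and 47−k give the same square):
1²=1, 2²=4, 3²=9, 4²=16, 5²=25, 6²=36, 7²≡2, 8²≡17, 9²≡34, 10²≡6, 11²≡27, 12²≡3, 13²≡28, 14²≡8, 15²≡37, 16²≡21, 17²≡7, 18²≡42, 19²≡32, 20²≡24, 21²≡18, 22²≡14, 23²≡12 (mod 47).
So the quadratic residues mod 47 are {1, 2, 3, 4, 6, 7, 8, 9, 12, 14, 16, 17, 18, 21, 24, 25, 27, 28, 32, 34, 36, 37, 42}.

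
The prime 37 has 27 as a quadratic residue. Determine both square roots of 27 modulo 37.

8, 29

37 ≡ 1 (mod 4), so we find a root by search.
Trying successive values, 8² = 64 ≡ 27 (mod 37). The other root is 37 − 8 = 29.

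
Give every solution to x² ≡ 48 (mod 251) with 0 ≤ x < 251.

Since 251 ≡ 3 (mod 4), a square root of 48 is 48^((251+1)/4) = 48^63 mod 251.
Repeated squaring: 48^2≡45, 48^4≡17, 48^8≡38, 48^16≡189, 48^32≡79 (mod 251).
48^63 = 48^(32+16+8+4+2+1) ≡ 198 (mod 251).
Check: 198² = 39204 ≡ 48 (mod 251). The two roots are 53 and 198.

53, 198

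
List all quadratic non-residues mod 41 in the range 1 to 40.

3, 6, 7, 11, 12, 13, 14, 15, 17, 19, 22, 24, 26, 27, 28, 29, 30, 34, 35, 38

Square k = 1,…,20 (k and 41−k give the same square):
1²=1, 2²=4, 3²=9, 4²=16, 5²=25, 6²=36, 7²≡8, 8²≡23, 9²≡40, 10²≡18, 11²≡39, 12²≡21, 13²≡5, 14²≡32, 15²≡20, 16²≡10, 17²≡2, 18²≡37, 19²≡33, 20²≡31 (mod 41).
The residues are {1, 2, 4, 5, 8, 9, 10, 16, 18, 20, 21, 23, 25, 31, 32, 33, 36, 37, 39, 40}; the non-residues are the remaining 20 nonzero classes.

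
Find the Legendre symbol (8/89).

Pull out 2^3: since 89 ≡ 1 (mod 8), (2/89) = +1, so (2/89)^3 = +1.
Reached (1/89) = 1. Collecting the sign flips along the way, the symbol is +1.

1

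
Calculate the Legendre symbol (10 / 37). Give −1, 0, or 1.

Pull out 2: since 37 ≡ 5 (mod 8), (2/37) = -1.
Reciprocity: 5 ≡ 1 and 37 ≡ 1 (mod 4), so (5/37) = +(37/5).
Reduce top mod 5: now compute (2/5).
Pull out 2: since 5 ≡ 5 (mod 8), (2/5) = -1.
Reached (1/5) = 1. Collecting the sign flips along the way, the symbol is +1.

1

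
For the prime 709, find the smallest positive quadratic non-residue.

(2/709) = −1, so 2 is the smallest positive non-residue mod 709.

2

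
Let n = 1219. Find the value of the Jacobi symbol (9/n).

1

Reciprocity: 9 ≡ 1 and 1219 ≡ 3 (mod 4), so (9/1219) = +(1219/9).
Reduce top mod 9: now compute (4/9).
Pull out 2^2: since 9 ≡ 1 (mod 8), (2/9) = +1, so (2/9)^2 = +1.
Reached (1/9) = 1. Collecting the sign flips along the way, the symbol is +1.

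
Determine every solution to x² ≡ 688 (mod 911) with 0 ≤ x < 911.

Since 911 ≡ 3 (mod 4), a square root of 688 is 688^((911+1)/4) = 688^228 mod 911.
Repeated squaring: 688^2≡535, 688^4≡171, 688^8≡89, 688^16≡633, 688^32≡760, 688^64≡26, 688^128≡676 (mod 911).
688^228 = 688^(128+64+32+4) ≡ 241 (mod 911).
Check: 241² = 58081 ≡ 688 (mod 911). The two roots are 241 and 670.

241, 670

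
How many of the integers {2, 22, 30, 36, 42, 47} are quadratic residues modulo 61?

4

(2/61) = -1 → non-residue.
(22/61) = +1 → QR.
(30/61) = -1 → non-residue.
(36/61) = +1 → QR.
(42/61) = +1 → QR.
(47/61) = +1 → QR.
Total quadratic residues among the 6: 4.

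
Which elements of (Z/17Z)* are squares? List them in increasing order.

Square k = 1,…,8 (k and 17−k give the same square):
1²=1, 2²=4, 3²=9, 4²=16, 5²≡8, 6²≡2, 7²≡15, 8²≡13 (mod 17).
So the quadratic residues mod 17 are {1, 2, 4, 8, 9, 13, 15, 16}.

1,2,4,8,9,13,15,16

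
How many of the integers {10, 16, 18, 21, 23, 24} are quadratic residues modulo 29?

3

(10/29) = -1 → non-residue.
(16/29) = +1 → QR.
(18/29) = -1 → non-residue.
(21/29) = -1 → non-residue.
(23/29) = +1 → QR.
(24/29) = +1 → QR.
Total quadratic residues among the 6: 3.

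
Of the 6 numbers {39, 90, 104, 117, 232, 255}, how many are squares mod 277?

(39/277) = +1 → QR.
(90/277) = +1 → QR.
(104/277) = -1 → non-residue.
(117/277) = +1 → QR.
(232/277) = -1 → non-residue.
(255/277) = +1 → QR.
Total quadratic residues among the 6: 4.

4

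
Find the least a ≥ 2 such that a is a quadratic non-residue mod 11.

(2/11) = −1, so 2 is the smallest positive non-residue mod 11.

2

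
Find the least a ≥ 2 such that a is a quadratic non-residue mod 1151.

(2/1151) = +1, so 2 is a residue.
(3/1151) = +1, so 3 is a residue.
(4/1151) = +1, so 4 is a residue.
(5/1151) = +1, so 5 is a residue.
(6/1151) = +1, so 6 is a residue.
(7/1151) = +1, so 7 is a residue.
(8/1151) = +1, so 8 is a residue.
(9/1151) = +1, so 9 is a residue.
(10/1151) = +1, so 10 is a residue.
(11/1151) = +1, so 11 is a residue.
(12/1151) = +1, so 12 is a residue.
(13/1151) = −1, so 13 is the smallest positive non-residue mod 1151.

13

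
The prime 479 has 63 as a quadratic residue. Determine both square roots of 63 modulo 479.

Since 479 ≡ 3 (mod 4), a square root of 63 is 63^((479+1)/4) = 63^120 mod 479.
Repeated squaring: 63^2≡137, 63^4≡88, 63^8≡80, 63^16≡173, 63^32≡231, 63^64≡192 (mod 479).
63^120 = 63^(64+32+16+8) ≡ 365 (mod 479).
Check: 365² = 133225 ≡ 63 (mod 479). The two roots are 114 and 365.

114, 365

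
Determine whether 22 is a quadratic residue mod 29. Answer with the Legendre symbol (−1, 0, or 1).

1

Euler's criterion: (22/29) ≡ 22^14 (mod 29).
22^2 ≡ 20 (mod 29)
22^4 ≡ 23 (mod 29)
22^8 ≡ 7 (mod 29)
22^14 = 22^(8+4+2) ≡ 1 (mod 29).
Result is 1, so (22/29) = 1.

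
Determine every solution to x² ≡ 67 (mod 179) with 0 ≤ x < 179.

Since 179 ≡ 3 (mod 4), a square root of 67 is 67^((179+1)/4) = 67^45 mod 179.
Repeated squaring: 67^2≡14, 67^4≡17, 67^8≡110, 67^16≡107, 67^32≡172 (mod 179).
67^45 = 67^(32+8+4+1) ≡ 70 (mod 179).
Check: 70² = 4900 ≡ 67 (mod 179). The two roots are 70 and 109.

70, 109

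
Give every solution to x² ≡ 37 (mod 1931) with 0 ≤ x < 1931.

Since 1931 ≡ 3 (mod 4), a square root of 37 is 37^((1931+1)/4) = 37^483 mod 1931.
Repeated squaring: 37^2≡1369, 37^4≡1091, 37^8≡785, 37^16≡236, 37^32≡1628, 37^64≡1052, 37^128≡241, 37^256≡151 (mod 1931).
37^483 = 37^(256+128+64+32+2+1) ≡ 1140 (mod 1931).
Check: 1140² = 1299600 ≡ 37 (mod 1931). The two roots are 791 and 1140.

791, 1140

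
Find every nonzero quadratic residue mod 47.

1,2,3,4,6,7,8,9,12,14,16,17,18,21,24,25,27,28,32,34,36,37,42

Square k = 1,…,23 (k and 47−k give the same square):
1²=1, 2²=4, 3²=9, 4²=16, 5²=25, 6²=36, 7²≡2, 8²≡17, 9²≡34, 10²≡6, 11²≡27, 12²≡3, 13²≡28, 14²≡8, 15²≡37, 16²≡21, 17²≡7, 18²≡42, 19²≡32, 20²≡24, 21²≡18, 22²≡14, 23²≡12 (mod 47).
So the quadratic residues mod 47 are {1, 2, 3, 4, 6, 7, 8, 9, 12, 14, 16, 17, 18, 21, 24, 25, 27, 28, 32, 34, 36, 37, 42}.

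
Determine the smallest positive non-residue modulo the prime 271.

3

(2/271) = +1, so 2 is a residue.
(3/271) = −1, so 3 is the smallest positive non-residue mod 271.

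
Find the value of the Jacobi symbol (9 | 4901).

1

Reciprocity: 9 ≡ 1 and 4901 ≡ 1 (mod 4), so (9/4901) = +(4901/9).
Reduce top mod 9: now compute (5/9).
Reciprocity: 5 ≡ 1 and 9 ≡ 1 (mod 4), so (5/9) = +(9/5).
Reduce top mod 5: now compute (4/5).
Pull out 2^2: since 5 ≡ 5 (mod 8), (2/5) = -1, so (2/5)^2 = +1.
Reached (1/5) = 1. Collecting the sign flips along the way, the symbol is +1.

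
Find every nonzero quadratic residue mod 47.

1 2 3 4 6 7 8 9 12 14 16 17 18 21 24 25 27 28 32 34 36 37 42

Square k = 1,…,23 (k and 47−k give the same square):
1²=1, 2²=4, 3²=9, 4²=16, 5²=25, 6²=36, 7²≡2, 8²≡17, 9²≡34, 10²≡6, 11²≡27, 12²≡3, 13²≡28, 14²≡8, 15²≡37, 16²≡21, 17²≡7, 18²≡42, 19²≡32, 20²≡24, 21²≡18, 22²≡14, 23²≡12 (mod 47).
So the quadratic residues mod 47 are {1, 2, 3, 4, 6, 7, 8, 9, 12, 14, 16, 17, 18, 21, 24, 25, 27, 28, 32, 34, 36, 37, 42}.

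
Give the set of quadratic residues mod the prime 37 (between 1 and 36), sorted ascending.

Square k = 1,…,18 (k and 37−k give the same square):
1²=1, 2²=4, 3²=9, 4²=16, 5²=25, 6²=36, 7²≡12, 8²≡27, 9²≡7, 10²≡26, 11²≡10, 12²≡33, 13²≡21, 14²≡11, 15²≡3, 16²≡34, 17²≡30, 18²≡28 (mod 37).
So the quadratic residues mod 37 are {1, 3, 4, 7, 9, 10, 11, 12, 16, 21, 25, 26, 27, 28, 30, 33, 34, 36}.

1, 3, 4, 7, 9, 10, 11, 12, 16, 21, 25, 26, 27, 28, 30, 33, 34, 36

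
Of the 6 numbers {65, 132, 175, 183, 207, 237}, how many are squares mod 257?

1

(65/257) = -1 → non-residue.
(132/257) = -1 → non-residue.
(175/257) = -1 → non-residue.
(183/257) = -1 → non-residue.
(207/257) = +1 → QR.
(237/257) = -1 → non-residue.
Total quadratic residues among the 6: 1.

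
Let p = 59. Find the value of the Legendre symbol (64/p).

Euler's criterion: (64/59) ≡ 5^29 (mod 59).
5^2 ≡ 25 (mod 59)
5^4 ≡ 35 (mod 59)
5^8 ≡ 45 (mod 59)
5^16 ≡ 19 (mod 59)
5^29 = 5^(16+8+4+1) ≡ 1 (mod 59).
Result is 1, so (64/59) = 1.

1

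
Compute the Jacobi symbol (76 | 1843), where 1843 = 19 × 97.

0

Pull out 2^2: since 1843 ≡ 3 (mod 8), (2/1843) = -1, so (2/1843)^2 = +1.
Reciprocity: 19 ≡ 3 and 1843 ≡ 3 (mod 4), so (19/1843) = −(1843/19).
Reduce top mod 19: now compute (0/19).
Top reduces to 0: gcd > 1, so the symbol is 0.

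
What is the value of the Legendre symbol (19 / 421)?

-1

Euler's criterion: (19/421) ≡ 19^210 (mod 421).
19^2 ≡ 361 (mod 421)
19^4 ≡ 232 (mod 421)
19^8 ≡ 357 (mod 421)
19^16 ≡ 307 (mod 421)
19^32 ≡ 366 (mod 421)
19^64 ≡ 78 (mod 421)
19^128 ≡ 190 (mod 421)
19^210 = 19^(128+64+16+2) ≡ 420 (mod 421).
Result is 420 ≡ −1, so (19/421) = −1.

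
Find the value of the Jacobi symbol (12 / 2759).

1

Pull out 2^2: since 2759 ≡ 7 (mod 8), (2/2759) = +1, so (2/2759)^2 = +1.
Reciprocity: 3 ≡ 3 and 2759 ≡ 3 (mod 4), so (3/2759) = −(2759/3).
Reduce top mod 3: now compute (2/3).
Pull out 2: since 3 ≡ 3 (mod 8), (2/3) = -1.
Reached (1/3) = 1. Collecting the sign flips along the way, the symbol is +1.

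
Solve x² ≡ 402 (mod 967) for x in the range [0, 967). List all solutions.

37, 930

Since 967 ≡ 3 (mod 4), a square root of 402 is 402^((967+1)/4) = 402^242 mod 967.
Repeated squaring: 402^2≡115, 402^4≡654, 402^8≡302, 402^16≡306, 402^32≡804, 402^64≡460, 402^128≡794 (mod 967).
402^242 = 402^(128+64+32+16+2) ≡ 930 (mod 967).
Check: 930² = 864900 ≡ 402 (mod 967). The two roots are 37 and 930.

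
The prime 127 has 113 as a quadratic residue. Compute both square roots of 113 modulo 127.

42, 85

Since 127 ≡ 3 (mod 4), a square root of 113 is 113^((127+1)/4) = 113^32 mod 127.
Repeated squaring: 113^2≡69, 113^4≡62, 113^8≡34, 113^16≡13, 113^32≡42 (mod 127).
113^32 = 113^(32) ≡ 42 (mod 127).
Check: 42² = 1764 ≡ 113 (mod 127). The two roots are 42 and 85.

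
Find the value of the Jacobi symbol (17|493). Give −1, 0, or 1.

Reciprocity: 17 ≡ 1 and 493 ≡ 1 (mod 4), so (17/493) = +(493/17).
Reduce top mod 17: now compute (0/17).
Top reduces to 0: gcd > 1, so the symbol is 0.

0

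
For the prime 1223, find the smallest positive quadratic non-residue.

5

(2/1223) = +1, so 2 is a residue.
(3/1223) = +1, so 3 is a residue.
(4/1223) = +1, so 4 is a residue.
(5/1223) = −1, so 5 is the smallest positive non-residue mod 1223.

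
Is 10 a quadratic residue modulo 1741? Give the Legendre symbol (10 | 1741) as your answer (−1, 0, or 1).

-1

Pull out 2: since 1741 ≡ 5 (mod 8), (2/1741) = -1.
Reciprocity: 5 ≡ 1 and 1741 ≡ 1 (mod 4), so (5/1741) = +(1741/5).
Reduce top mod 5: now compute (1/5).
Reached (1/5) = 1. Collecting the sign flips along the way, the symbol is -1.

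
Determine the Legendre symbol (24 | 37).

Euler's criterion: (24/37) ≡ 24^18 (mod 37).
24^2 ≡ 21 (mod 37)
24^4 ≡ 34 (mod 37)
24^8 ≡ 9 (mod 37)
24^16 ≡ 7 (mod 37)
24^18 = 24^(16+2) ≡ 36 (mod 37).
Result is 36 ≡ −1, so (24/37) = −1.

-1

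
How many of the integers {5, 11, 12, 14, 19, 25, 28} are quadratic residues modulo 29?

3

(5/29) = +1 → QR.
(11/29) = -1 → non-residue.
(12/29) = -1 → non-residue.
(14/29) = -1 → non-residue.
(19/29) = -1 → non-residue.
(25/29) = +1 → QR.
(28/29) = +1 → QR.
Total quadratic residues among the 7: 3.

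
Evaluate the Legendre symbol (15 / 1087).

1

Reciprocity: 15 ≡ 3 and 1087 ≡ 3 (mod 4), so (15/1087) = −(1087/15).
Reduce top mod 15: now compute (7/15).
Reciprocity: 7 ≡ 3 and 15 ≡ 3 (mod 4), so (7/15) = −(15/7).
Reduce top mod 7: now compute (1/7).
Reached (1/7) = 1. Collecting the sign flips along the way, the symbol is +1.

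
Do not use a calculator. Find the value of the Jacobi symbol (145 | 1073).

Reciprocity: 145 ≡ 1 and 1073 ≡ 1 (mod 4), so (145/1073) = +(1073/145).
Reduce top mod 145: now compute (58/145).
Pull out 2: since 145 ≡ 1 (mod 8), (2/145) = +1.
Reciprocity: 29 ≡ 1 and 145 ≡ 1 (mod 4), so (29/145) = +(145/29).
Reduce top mod 29: now compute (0/29).
Top reduces to 0: gcd > 1, so the symbol is 0.

0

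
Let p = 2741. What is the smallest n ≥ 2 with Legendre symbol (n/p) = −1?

(2/2741) = −1, so 2 is the smallest positive non-residue mod 2741.

2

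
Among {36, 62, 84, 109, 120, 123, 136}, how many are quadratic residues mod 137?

5

(36/137) = +1 → QR.
(62/137) = -1 → non-residue.
(84/137) = -1 → non-residue.
(109/137) = +1 → QR.
(120/137) = +1 → QR.
(123/137) = +1 → QR.
(136/137) = +1 → QR.
Total quadratic residues among the 7: 5.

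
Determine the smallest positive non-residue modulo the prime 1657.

(2/1657) = +1, so 2 is a residue.
(3/1657) = +1, so 3 is a residue.
(4/1657) = +1, so 4 is a residue.
(5/1657) = −1, so 5 is the smallest positive non-residue mod 1657.

5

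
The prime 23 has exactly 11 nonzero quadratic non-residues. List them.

Square k = 1,…,11 (k and 23−k give the same square):
1²=1, 2²=4, 3²=9, 4²=16, 5²≡2, 6²≡13, 7²≡3, 8²≡18, 9²≡12, 10²≡8, 11²≡6 (mod 23).
The residues are {1, 2, 3, 4, 6, 8, 9, 12, 13, 16, 18}; the non-residues are the remaining 11 nonzero classes.

5,7,10,11,14,15,17,19,20,21,22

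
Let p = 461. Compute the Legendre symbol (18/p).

-1

Pull out 2: since 461 ≡ 5 (mod 8), (2/461) = -1.
Reciprocity: 9 ≡ 1 and 461 ≡ 1 (mod 4), so (9/461) = +(461/9).
Reduce top mod 9: now compute (2/9).
Pull out 2: since 9 ≡ 1 (mod 8), (2/9) = +1.
Reached (1/9) = 1. Collecting the sign flips along the way, the symbol is -1.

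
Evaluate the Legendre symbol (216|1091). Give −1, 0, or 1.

-1

Pull out 2^3: since 1091 ≡ 3 (mod 8), (2/1091) = -1, so (2/1091)^3 = -1.
Reciprocity: 27 ≡ 3 and 1091 ≡ 3 (mod 4), so (27/1091) = −(1091/27).
Reduce top mod 27: now compute (11/27).
Reciprocity: 11 ≡ 3 and 27 ≡ 3 (mod 4), so (11/27) = −(27/11).
Reduce top mod 11: now compute (5/11).
Reciprocity: 5 ≡ 1 and 11 ≡ 3 (mod 4), so (5/11) = +(11/5).
Reduce top mod 5: now compute (1/5).
Reached (1/5) = 1. Collecting the sign flips along the way, the symbol is -1.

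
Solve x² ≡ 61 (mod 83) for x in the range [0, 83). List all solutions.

12, 71

Since 83 ≡ 3 (mod 4), a square root of 61 is 61^((83+1)/4) = 61^21 mod 83.
Repeated squaring: 61^2≡69, 61^4≡30, 61^8≡70, 61^16≡3 (mod 83).
61^21 = 61^(16+4+1) ≡ 12 (mod 83).
Check: 12² = 144 ≡ 61 (mod 83). The two roots are 12 and 71.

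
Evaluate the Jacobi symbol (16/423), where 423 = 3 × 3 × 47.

Pull out 2^4: since 423 ≡ 7 (mod 8), (2/423) = +1, so (2/423)^4 = +1.
Reached (1/423) = 1. Collecting the sign flips along the way, the symbol is +1.

1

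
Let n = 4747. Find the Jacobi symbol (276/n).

Pull out 2^2: since 4747 ≡ 3 (mod 8), (2/4747) = -1, so (2/4747)^2 = +1.
Reciprocity: 69 ≡ 1 and 4747 ≡ 3 (mod 4), so (69/4747) = +(4747/69).
Reduce top mod 69: now compute (55/69).
Reciprocity: 55 ≡ 3 and 69 ≡ 1 (mod 4), so (55/69) = +(69/55).
Reduce top mod 55: now compute (14/55).
Pull out 2: since 55 ≡ 7 (mod 8), (2/55) = +1.
Reciprocity: 7 ≡ 3 and 55 ≡ 3 (mod 4), so (7/55) = −(55/7).
Reduce top mod 7: now compute (6/7).
Pull out 2: since 7 ≡ 7 (mod 8), (2/7) = +1.
Reciprocity: 3 ≡ 3 and 7 ≡ 3 (mod 4), so (3/7) = −(7/3).
Reduce top mod 3: now compute (1/3).
Reached (1/3) = 1. Collecting the sign flips along the way, the symbol is +1.

1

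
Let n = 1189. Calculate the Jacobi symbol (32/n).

-1

Pull out 2^5: since 1189 ≡ 5 (mod 8), (2/1189) = -1, so (2/1189)^5 = -1.
Reached (1/1189) = 1. Collecting the sign flips along the way, the symbol is -1.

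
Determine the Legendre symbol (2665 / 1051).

1

Euler's criterion: (2665/1051) ≡ 563^525 (mod 1051).
563^2 ≡ 618 (mod 1051)
563^4 ≡ 411 (mod 1051)
563^8 ≡ 761 (mod 1051)
563^16 ≡ 20 (mod 1051)
563^32 ≡ 400 (mod 1051)
563^64 ≡ 248 (mod 1051)
563^128 ≡ 546 (mod 1051)
563^256 ≡ 683 (mod 1051)
563^512 ≡ 896 (mod 1051)
563^525 = 563^(512+8+4+1) ≡ 1 (mod 1051).
Result is 1, so (2665/1051) = 1.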